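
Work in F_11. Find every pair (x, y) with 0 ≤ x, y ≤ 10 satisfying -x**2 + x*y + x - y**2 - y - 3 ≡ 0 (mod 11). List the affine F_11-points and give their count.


Affine F_11-points: {(0, 5), (2, 3), (2, 9), (3, 6), (3, 7), (4, 6), (4, 8), (5, 7), (5, 8), (6, 0), (6, 5), (8, 9)}; count = 12.

For each of the 121 pairs (x, y) ∈ F_11², evaluate f(x, y) mod 11. Record the zeros.
  x = 0: [0↦8, 1↦6, 2↦2, 3↦7, 4↦10, 5↦0, 6↦10, 7↦7, 8↦2, 9↦6, 10↦8]  zeros at y ∈ {5}
  x = 1: [0↦8, 1↦7, 2↦4, 3↦10, 4↦3, 5↦5, 6↦5, 7↦3, 8↦10, 9↦4, 10↦7]  zeros at y ∈ ∅
  x = 2: [0↦6, 1↦6, 2↦4, 3↦0, 4↦5, 5↦8, 6↦9, 7↦8, 8↦5, 9↦0, 10↦4]  zeros at y ∈ {3, 9}
  x = 3: [0↦2, 1↦3, 2↦2, 3↦10, 4↦5, 5↦9, 6↦0, 7↦0, 8↦9, 9↦5, 10↦10]  zeros at y ∈ {6, 7}
  x = 4: [0↦7, 1↦9, 2↦9, 3↦7, 4↦3, 5↦8, 6↦0, 7↦1, 8↦0, 9↦8, 10↦3]  zeros at y ∈ {6, 8}
  x = 5: [0↦10, 1↦2, 2↦3, 3↦2, 4↦10, 5↦5, 6↦9, 7↦0, 8↦0, 9↦9, 10↦5]  zeros at y ∈ {7, 8}
  x = 6: [0↦0, 1↦4, 2↦6, 3↦6, 4↦4, 5↦0, 6↦5, 7↦8, 8↦9, 9↦8, 10↦5]  zeros at y ∈ {0, 5}
  x = 7: [0↦10, 1↦4, 2↦7, 3↦8, 4↦7, 5↦4, 6↦10, 7↦3, 8↦5, 9↦5, 10↦3]  zeros at y ∈ ∅
  x = 8: [0↦7, 1↦2, 2↦6, 3↦8, 4↦8, 5↦6, 6↦2, 7↦7, 8↦10, 9↦0, 10↦10]  zeros at y ∈ {9}
  x = 9: [0↦2, 1↦9, 2↦3, 3↦6, 4↦7, 5↦6, 6↦3, 7↦9, 8↦2, 9↦4, 10↦4]  zeros at y ∈ ∅
  x = 10: [0↦6, 1↦3, 2↦9, 3↦2, 4↦4, 5↦4, 6↦2, 7↦9, 8↦3, 9↦6, 10↦7]  zeros at y ∈ ∅
Collecting zeros: affine points = {(0, 5), (2, 3), (2, 9), (3, 6), (3, 7), (4, 6), (4, 8), (5, 7), (5, 8), (6, 0), (6, 5), (8, 9)}.
Total count |C(F_11)_aff| = 12.


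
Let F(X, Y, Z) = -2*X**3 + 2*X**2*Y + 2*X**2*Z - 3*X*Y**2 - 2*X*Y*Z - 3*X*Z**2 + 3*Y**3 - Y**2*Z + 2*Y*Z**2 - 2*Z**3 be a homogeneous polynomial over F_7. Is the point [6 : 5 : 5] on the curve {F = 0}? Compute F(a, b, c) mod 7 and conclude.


F(6,5,5) ≡ 3 (mod 7); P is NOT on the curve.

Evaluate F(6, 5, 5) term-by-term (mod 7).
  -2*X**3 ↦ -2·216·1·1 = -432
  2*X**2*Y ↦ 2·36·5·1 = 360
  2*X**2*Z ↦ 2·36·1·5 = 360
  -3*X*Y**2 ↦ -3·6·25·1 = -450
  -2*X*Y*Z ↦ -2·6·5·5 = -300
  -3*X*Z**2 ↦ -3·6·1·25 = -450
  3*Y**3 ↦ 3·1·125·1 = 375
  -Y**2*Z ↦ -1·1·25·5 = -125
  2*Y*Z**2 ↦ 2·1·5·25 = 250
  -2*Z**3 ↦ -2·1·1·125 = -250
Sum: F(6, 5, 5) = (-432) + (360) + (360) + (-450) + (-300) + (-450) + (375) + (-125) + (250) + (-250) = -662.
Reducing mod 7: -662 ≡ 3 (mod 7).
Since F(a, b, c) ≡ 3 ≠ 0 (mod 7), P does NOT lie on the curve.


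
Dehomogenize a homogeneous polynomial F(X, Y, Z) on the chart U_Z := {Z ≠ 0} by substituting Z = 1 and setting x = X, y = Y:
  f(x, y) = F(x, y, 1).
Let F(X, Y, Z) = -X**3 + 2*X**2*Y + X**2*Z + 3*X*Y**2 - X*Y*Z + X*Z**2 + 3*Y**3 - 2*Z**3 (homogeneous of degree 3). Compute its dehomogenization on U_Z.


f(x, y) = -x**3 + 2*x**2*y + x**2 + 3*x*y**2 - x*y + x + 3*y**3 - 2

On U_Z we set Z = 1. Each monomial c·X^i·Y^j·Z^k in F becomes c·x^i·y^j·1^k = c·x^i·y^j.
Substituting Z = 1: F(X, Y, 1) = -x**3 + 2*x**2*y + x**2 + 3*x*y**2 - x*y + x + 3*y**3 - 2.
Note: deg(f) ≤ deg(F) = 3; strict inequality happens when F is divisible by Z (lost terms).


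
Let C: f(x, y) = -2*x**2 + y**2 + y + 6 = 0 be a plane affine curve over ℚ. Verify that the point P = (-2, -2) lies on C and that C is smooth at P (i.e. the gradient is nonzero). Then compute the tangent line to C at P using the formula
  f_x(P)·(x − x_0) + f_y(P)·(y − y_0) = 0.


Tangent line at P: 8*x - 3*y + 10 = 0.

Step 1: f(-2, -2) = 0, so P lies on C.
Step 2: partial derivatives
  f_x(x, y) = -4*x, f_y(x, y) = 2*y + 1.
  f_x(P) = 8, f_y(P) = -3 (gradient nonzero, so P is smooth).
Step 3: tangent line at P: 8·(x − -2) + -3·(y − -2) = 0.
Expanding: 8*x - 3*y + 10 = 0.


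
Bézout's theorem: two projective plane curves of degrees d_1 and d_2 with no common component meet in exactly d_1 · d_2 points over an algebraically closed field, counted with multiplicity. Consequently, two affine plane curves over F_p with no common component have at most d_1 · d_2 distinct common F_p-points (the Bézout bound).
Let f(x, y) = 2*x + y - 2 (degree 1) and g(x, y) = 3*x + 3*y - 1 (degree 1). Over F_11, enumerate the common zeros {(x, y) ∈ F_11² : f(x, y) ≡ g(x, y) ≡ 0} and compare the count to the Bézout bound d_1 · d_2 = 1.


Common zeros: {(9, 6)}; count = 1; Bézout bound = 1.

deg(f) = 1, deg(g) = 1, so Bézout bound = 1.
Scan x ∈ F_11. For each x, list the y ∈ F_11 with f(x, y) ≡ 0 and those with g(x, y) ≡ 0 (mod 11); the common zeros in that column are the intersection.
  x = 0: f ≡ 0 at y ∈ {2}; g ≡ 0 at y ∈ {4}; common: ∅.
  x = 1: f ≡ 0 at y ∈ {0}; g ≡ 0 at y ∈ {3}; common: ∅.
  x = 2: f ≡ 0 at y ∈ {9}; g ≡ 0 at y ∈ {2}; common: ∅.
  x = 3: f ≡ 0 at y ∈ {7}; g ≡ 0 at y ∈ {1}; common: ∅.
  x = 4: f ≡ 0 at y ∈ {5}; g ≡ 0 at y ∈ {0}; common: ∅.
  x = 5: f ≡ 0 at y ∈ {3}; g ≡ 0 at y ∈ {10}; common: ∅.
  x = 6: f ≡ 0 at y ∈ {1}; g ≡ 0 at y ∈ {9}; common: ∅.
  x = 7: f ≡ 0 at y ∈ {10}; g ≡ 0 at y ∈ {8}; common: ∅.
  x = 8: f ≡ 0 at y ∈ {8}; g ≡ 0 at y ∈ {7}; common: ∅.
  x = 9: f ≡ 0 at y ∈ {6}; g ≡ 0 at y ∈ {6}; common: {6}.
  x = 10: f ≡ 0 at y ∈ {4}; g ≡ 0 at y ∈ {5}; common: ∅.
Collecting: common zeros = {(9, 6)}, so the count is 1.
Comparison with the Bézout bound: 1 ≤ 1 = deg(f)·deg(g), as expected for curves with no common component (the bound is attained).


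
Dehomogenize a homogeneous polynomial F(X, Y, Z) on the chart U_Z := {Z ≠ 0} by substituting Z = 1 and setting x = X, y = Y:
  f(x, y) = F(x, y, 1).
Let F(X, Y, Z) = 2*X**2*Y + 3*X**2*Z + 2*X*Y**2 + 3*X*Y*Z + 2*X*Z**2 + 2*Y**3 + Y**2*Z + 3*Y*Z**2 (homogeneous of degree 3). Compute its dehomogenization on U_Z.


f(x, y) = 2*x**2*y + 3*x**2 + 2*x*y**2 + 3*x*y + 2*x + 2*y**3 + y**2 + 3*y

On U_Z we set Z = 1. Each monomial c·X^i·Y^j·Z^k in F becomes c·x^i·y^j·1^k = c·x^i·y^j.
Substituting Z = 1: F(X, Y, 1) = 2*x**2*y + 3*x**2 + 2*x*y**2 + 3*x*y + 2*x + 2*y**3 + y**2 + 3*y.
Note: deg(f) ≤ deg(F) = 3; strict inequality happens when F is divisible by Z (lost terms).


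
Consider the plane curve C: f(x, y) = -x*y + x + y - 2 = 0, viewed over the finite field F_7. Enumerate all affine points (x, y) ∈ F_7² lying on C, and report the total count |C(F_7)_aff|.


Affine F_7-points: {(0, 2), (2, 0), (3, 4), (4, 3), (5, 6), (6, 5)}; count = 6.

For each of the 49 pairs (x, y) ∈ F_7², evaluate f(x, y) mod 7. Record the zeros.
  x = 0: [0↦5, 1↦6, 2↦0, 3↦1, 4↦2, 5↦3, 6↦4]  zeros at y ∈ {2}
  x = 1: [0↦6, 1↦6, 2↦6, 3↦6, 4↦6, 5↦6, 6↦6]  zeros at y ∈ ∅
  x = 2: [0↦0, 1↦6, 2↦5, 3↦4, 4↦3, 5↦2, 6↦1]  zeros at y ∈ {0}
  x = 3: [0↦1, 1↦6, 2↦4, 3↦2, 4↦0, 5↦5, 6↦3]  zeros at y ∈ {4}
  x = 4: [0↦2, 1↦6, 2↦3, 3↦0, 4↦4, 5↦1, 6↦5]  zeros at y ∈ {3}
  x = 5: [0↦3, 1↦6, 2↦2, 3↦5, 4↦1, 5↦4, 6↦0]  zeros at y ∈ {6}
  x = 6: [0↦4, 1↦6, 2↦1, 3↦3, 4↦5, 5↦0, 6↦2]  zeros at y ∈ {5}
Collecting zeros: affine points = {(0, 2), (2, 0), (3, 4), (4, 3), (5, 6), (6, 5)}.
Total count |C(F_7)_aff| = 6.


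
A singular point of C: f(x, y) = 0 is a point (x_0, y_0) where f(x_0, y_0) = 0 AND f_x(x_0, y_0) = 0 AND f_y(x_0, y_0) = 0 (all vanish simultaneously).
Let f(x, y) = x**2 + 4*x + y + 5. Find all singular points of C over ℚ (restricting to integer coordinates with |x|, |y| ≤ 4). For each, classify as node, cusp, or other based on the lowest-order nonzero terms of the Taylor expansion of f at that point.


No singular points in the scanned grid; C is smooth there.

Compute partial derivatives:
  f_x = 2*x + 4.
  f_y = 1.
f_y = 1 is a nonzero constant, so f_y never vanishes: no point (x, y) can satisfy f = f_x = f_y = 0. In particular no (x, y) ∈ {−4, ..., 4}² is singular; the curve is smooth.


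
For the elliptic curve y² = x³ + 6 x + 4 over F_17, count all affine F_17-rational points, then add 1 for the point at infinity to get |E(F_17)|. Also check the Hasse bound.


Affine points = {(0, 2), (0, 15), (3, 7), (3, 10), (6, 1), (6, 16), (7, 7), (7, 10), (12, 6), (12, 11), (13, 1), (13, 16), (15, 1), (15, 16)}; affine count = 14; |E(F_17)| = 15.

Discriminant check: Δ ∝ 4a³ + 27b² = 4·6³ + 27·4² = 4·216 + 27·16 ≡ 4 (mod 17). Nonzero ⇒ E is nonsingular.
For each x ∈ F_17, compute rhs = x³ + 6·x + 4 mod 17, then count y ∈ F_17 with y² ≡ rhs.
  x = 0: rhs = 4, matching y values: 2, 15 (2 points).
  x = 1: rhs = 11, matching y values: none (0 points).
  x = 2: rhs = 7, matching y values: none (0 points).
  x = 3: rhs = 15, matching y values: 7, 10 (2 points).
  x = 4: rhs = 7, matching y values: none (0 points).
  x = 5: rhs = 6, matching y values: none (0 points).
  x = 6: rhs = 1, matching y values: 1, 16 (2 points).
  x = 7: rhs = 15, matching y values: 7, 10 (2 points).
  x = 8: rhs = 3, matching y values: none (0 points).
  x = 9: rhs = 5, matching y values: none (0 points).
  x = 10: rhs = 10, matching y values: none (0 points).
  x = 11: rhs = 7, matching y values: none (0 points).
  x = 12: rhs = 2, matching y values: 6, 11 (2 points).
  x = 13: rhs = 1, matching y values: 1, 16 (2 points).
  x = 14: rhs = 10, matching y values: none (0 points).
  x = 15: rhs = 1, matching y values: 1, 16 (2 points).
  x = 16: rhs = 14, matching y values: none (0 points).
Total affine count: 14.
Full point count |E(F_17)| = 14 + 1 = 15.
Hasse bound: |15 − (17+1)| = |-3| = 3 ≤ 2√17 ≈ 8.2462 ✓.


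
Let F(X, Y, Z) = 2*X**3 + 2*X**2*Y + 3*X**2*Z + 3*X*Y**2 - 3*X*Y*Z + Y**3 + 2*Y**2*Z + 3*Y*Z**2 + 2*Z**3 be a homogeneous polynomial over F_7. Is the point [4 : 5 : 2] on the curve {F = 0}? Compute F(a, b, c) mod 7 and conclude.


F(4,5,2) ≡ 4 (mod 7); P is NOT on the curve.

Evaluate F(4, 5, 2) term-by-term (mod 7).
  2*X**3 ↦ 2·64·1·1 = 128
  2*X**2*Y ↦ 2·16·5·1 = 160
  3*X**2*Z ↦ 3·16·1·2 = 96
  3*X*Y**2 ↦ 3·4·25·1 = 300
  -3*X*Y*Z ↦ -3·4·5·2 = -120
  Y**3 ↦ 1·1·125·1 = 125
  2*Y**2*Z ↦ 2·1·25·2 = 100
  3*Y*Z**2 ↦ 3·1·5·4 = 60
  2*Z**3 ↦ 2·1·1·8 = 16
Sum: F(4, 5, 2) = (128) + (160) + (96) + (300) + (-120) + (125) + (100) + (60) + (16) = 865.
Reducing mod 7: 865 ≡ 4 (mod 7).
Since F(a, b, c) ≡ 4 ≠ 0 (mod 7), P does NOT lie on the curve.


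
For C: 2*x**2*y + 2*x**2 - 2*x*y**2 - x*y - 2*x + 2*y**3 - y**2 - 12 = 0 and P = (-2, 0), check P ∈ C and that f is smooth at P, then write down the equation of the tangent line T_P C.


Tangent line at P: -10*x + 10*y - 20 = 0.

Step 1: f(-2, 0) = 0, so P lies on C.
Step 2: partial derivatives
  f_x(x, y) = 4*x*y + 4*x - 2*y**2 - y - 2, f_y(x, y) = 2*x**2 - 4*x*y - x + 6*y**2 - 2*y.
  f_x(P) = -10, f_y(P) = 10 (gradient nonzero, so P is smooth).
Step 3: tangent line at P: -10·(x − -2) + 10·(y − 0) = 0.
Expanding: -10*x + 10*y - 20 = 0.


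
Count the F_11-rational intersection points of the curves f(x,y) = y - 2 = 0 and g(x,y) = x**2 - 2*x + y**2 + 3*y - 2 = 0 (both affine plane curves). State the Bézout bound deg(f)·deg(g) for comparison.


Common zeros: {(3, 2), (10, 2)}; count = 2; Bézout bound = 2.

deg(f) = 1, deg(g) = 2, so Bézout bound = 2.
Scan x ∈ F_11. For each x, list the y ∈ F_11 with f(x, y) ≡ 0 and those with g(x, y) ≡ 0 (mod 11); the common zeros in that column are the intersection.
  x = 0: f ≡ 0 at y ∈ {2}; g ≡ 0 at y ∈ ∅; common: ∅.
  x = 1: f ≡ 0 at y ∈ {2}; g ≡ 0 at y ∈ ∅; common: ∅.
  x = 2: f ≡ 0 at y ∈ {2}; g ≡ 0 at y ∈ ∅; common: ∅.
  x = 3: f ≡ 0 at y ∈ {2}; g ≡ 0 at y ∈ {2, 6}; common: {2}.
  x = 4: f ≡ 0 at y ∈ {2}; g ≡ 0 at y ∈ ∅; common: ∅.
  x = 5: f ≡ 0 at y ∈ {2}; g ≡ 0 at y ∈ {9, 10}; common: ∅.
  x = 6: f ≡ 0 at y ∈ {2}; g ≡ 0 at y ∈ {0, 8}; common: ∅.
  x = 7: f ≡ 0 at y ∈ {2}; g ≡ 0 at y ∈ {0, 8}; common: ∅.
  x = 8: f ≡ 0 at y ∈ {2}; g ≡ 0 at y ∈ {9, 10}; common: ∅.
  x = 9: f ≡ 0 at y ∈ {2}; g ≡ 0 at y ∈ ∅; common: ∅.
  x = 10: f ≡ 0 at y ∈ {2}; g ≡ 0 at y ∈ {2, 6}; common: {2}.
Collecting: common zeros = {(3, 2), (10, 2)}, so the count is 2.
Comparison with the Bézout bound: 2 ≤ 2 = deg(f)·deg(g), as expected for curves with no common component (the bound is attained).


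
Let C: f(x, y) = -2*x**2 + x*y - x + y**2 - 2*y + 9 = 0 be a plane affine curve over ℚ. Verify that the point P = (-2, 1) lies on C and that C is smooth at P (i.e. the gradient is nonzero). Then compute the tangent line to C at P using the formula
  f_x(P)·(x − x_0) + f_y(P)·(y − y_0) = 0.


Tangent line at P: 8*x - 2*y + 18 = 0.

Step 1: f(-2, 1) = 0, so P lies on C.
Step 2: partial derivatives
  f_x(x, y) = -4*x + y - 1, f_y(x, y) = x + 2*y - 2.
  f_x(P) = 8, f_y(P) = -2 (gradient nonzero, so P is smooth).
Step 3: tangent line at P: 8·(x − -2) + -2·(y − 1) = 0.
Expanding: 8*x - 2*y + 18 = 0.


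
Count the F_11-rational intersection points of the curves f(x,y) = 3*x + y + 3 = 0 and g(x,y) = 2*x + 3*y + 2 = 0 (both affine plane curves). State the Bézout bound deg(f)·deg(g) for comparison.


Common zeros: {(10, 0)}; count = 1; Bézout bound = 1.

deg(f) = 1, deg(g) = 1, so Bézout bound = 1.
Scan x ∈ F_11. For each x, list the y ∈ F_11 with f(x, y) ≡ 0 and those with g(x, y) ≡ 0 (mod 11); the common zeros in that column are the intersection.
  x = 0: f ≡ 0 at y ∈ {8}; g ≡ 0 at y ∈ {3}; common: ∅.
  x = 1: f ≡ 0 at y ∈ {5}; g ≡ 0 at y ∈ {6}; common: ∅.
  x = 2: f ≡ 0 at y ∈ {2}; g ≡ 0 at y ∈ {9}; common: ∅.
  x = 3: f ≡ 0 at y ∈ {10}; g ≡ 0 at y ∈ {1}; common: ∅.
  x = 4: f ≡ 0 at y ∈ {7}; g ≡ 0 at y ∈ {4}; common: ∅.
  x = 5: f ≡ 0 at y ∈ {4}; g ≡ 0 at y ∈ {7}; common: ∅.
  x = 6: f ≡ 0 at y ∈ {1}; g ≡ 0 at y ∈ {10}; common: ∅.
  x = 7: f ≡ 0 at y ∈ {9}; g ≡ 0 at y ∈ {2}; common: ∅.
  x = 8: f ≡ 0 at y ∈ {6}; g ≡ 0 at y ∈ {5}; common: ∅.
  x = 9: f ≡ 0 at y ∈ {3}; g ≡ 0 at y ∈ {8}; common: ∅.
  x = 10: f ≡ 0 at y ∈ {0}; g ≡ 0 at y ∈ {0}; common: {0}.
Collecting: common zeros = {(10, 0)}, so the count is 1.
Comparison with the Bézout bound: 1 ≤ 1 = deg(f)·deg(g), as expected for curves with no common component (the bound is attained).


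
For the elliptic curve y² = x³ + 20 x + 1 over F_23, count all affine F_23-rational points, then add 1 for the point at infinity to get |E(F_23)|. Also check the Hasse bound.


Affine points = {(0, 1), (0, 22), (2, 7), (2, 16), (7, 1), (7, 22), (8, 11), (8, 12), (9, 6), (9, 17), (14, 9), (14, 14), (16, 1), (16, 22), (18, 11), (18, 12), (19, 8), (19, 15), (20, 11), (20, 12), (22, 7), (22, 16)}; affine count = 22; |E(F_23)| = 23.

Discriminant check: Δ ∝ 4a³ + 27b² = 4·20³ + 27·1² = 4·8000 + 27·1 ≡ 11 (mod 23). Nonzero ⇒ E is nonsingular.
For each x ∈ F_23, compute rhs = x³ + 20·x + 1 mod 23, then count y ∈ F_23 with y² ≡ rhs.
  x = 0: rhs = 1, matching y values: 1, 22 (2 points).
  x = 1: rhs = 22, matching y values: none (0 points).
  x = 2: rhs = 3, matching y values: 7, 16 (2 points).
  x = 3: rhs = 19, matching y values: none (0 points).
  x = 4: rhs = 7, matching y values: none (0 points).
  x = 5: rhs = 19, matching y values: none (0 points).
  x = 6: rhs = 15, matching y values: none (0 points).
  x = 7: rhs = 1, matching y values: 1, 22 (2 points).
  x = 8: rhs = 6, matching y values: 11, 12 (2 points).
  x = 9: rhs = 13, matching y values: 6, 17 (2 points).
  x = 10: rhs = 5, matching y values: none (0 points).
  x = 11: rhs = 11, matching y values: none (0 points).
  x = 12: rhs = 14, matching y values: none (0 points).
  x = 13: rhs = 20, matching y values: none (0 points).
  x = 14: rhs = 12, matching y values: 9, 14 (2 points).
  x = 15: rhs = 19, matching y values: none (0 points).
  x = 16: rhs = 1, matching y values: 1, 22 (2 points).
  x = 17: rhs = 10, matching y values: none (0 points).
  x = 18: rhs = 6, matching y values: 11, 12 (2 points).
  x = 19: rhs = 18, matching y values: 8, 15 (2 points).
  x = 20: rhs = 6, matching y values: 11, 12 (2 points).
  x = 21: rhs = 22, matching y values: none (0 points).
  x = 22: rhs = 3, matching y values: 7, 16 (2 points).
Total affine count: 22.
Full point count |E(F_23)| = 22 + 1 = 23.
Hasse bound: |23 − (23+1)| = |-1| = 1 ≤ 2√23 ≈ 9.5917 ✓.


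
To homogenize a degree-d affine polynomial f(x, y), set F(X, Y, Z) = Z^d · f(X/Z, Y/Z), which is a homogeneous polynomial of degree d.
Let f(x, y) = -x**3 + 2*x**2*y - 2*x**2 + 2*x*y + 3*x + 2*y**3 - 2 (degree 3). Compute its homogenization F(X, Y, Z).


F(X, Y, Z) = -X**3 + 2*X**2*Y - 2*X**2*Z + 2*X*Y*Z + 3*X*Z**2 + 2*Y**3 - 2*Z**3

deg(f) = 3.
Substitute x = X/Z, y = Y/Z into f, then multiply by Z^3.
  monomial -1·x^3·y^0 ↦ -1·X^3·Y^0·Z^0.
  monomial 2·x^2·y^1 ↦ 2·X^2·Y^1·Z^0.
  monomial -2·x^2·y^0 ↦ -2·X^2·Y^0·Z^1.
  monomial 2·x^1·y^1 ↦ 2·X^1·Y^1·Z^1.
  monomial 3·x^1·y^0 ↦ 3·X^1·Y^0·Z^2.
  monomial 2·x^0·y^3 ↦ 2·X^0·Y^3·Z^0.
  monomial -2·x^0·y^0 ↦ -2·X^0·Y^0·Z^3.
Collecting: F(X, Y, Z) = -X**3 + 2*X**2*Y - 2*X**2*Z + 2*X*Y*Z + 3*X*Z**2 + 2*Y**3 - 2*Z**3.


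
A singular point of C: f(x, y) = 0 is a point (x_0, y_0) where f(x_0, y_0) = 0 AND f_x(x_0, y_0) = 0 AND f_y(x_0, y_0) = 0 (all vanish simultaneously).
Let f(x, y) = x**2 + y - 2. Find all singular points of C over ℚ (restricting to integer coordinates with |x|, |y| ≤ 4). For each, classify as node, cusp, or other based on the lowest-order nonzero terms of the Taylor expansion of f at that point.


No singular points in the scanned grid; C is smooth there.

Compute partial derivatives:
  f_x = 2*x.
  f_y = 1.
f_y = 1 is a nonzero constant, so f_y never vanishes: no point (x, y) can satisfy f = f_x = f_y = 0. In particular no (x, y) ∈ {−4, ..., 4}² is singular; the curve is smooth.


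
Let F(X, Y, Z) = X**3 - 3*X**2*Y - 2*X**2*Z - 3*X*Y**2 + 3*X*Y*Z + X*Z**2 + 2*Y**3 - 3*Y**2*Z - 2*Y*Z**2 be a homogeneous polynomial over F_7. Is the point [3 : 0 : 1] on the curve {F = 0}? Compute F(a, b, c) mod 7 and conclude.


F(3,0,1) ≡ 5 (mod 7); P is NOT on the curve.

Evaluate F(3, 0, 1) term-by-term (mod 7).
  X**3 ↦ 1·27·1·1 = 27
  -3*X**2*Y ↦ -3·9·0·1 = 0
  -2*X**2*Z ↦ -2·9·1·1 = -18
  -3*X*Y**2 ↦ -3·3·0·1 = 0
  3*X*Y*Z ↦ 3·3·0·1 = 0
  X*Z**2 ↦ 1·3·1·1 = 3
  2*Y**3 ↦ 2·1·0·1 = 0
  -3*Y**2*Z ↦ -3·1·0·1 = 0
  -2*Y*Z**2 ↦ -2·1·0·1 = 0
Sum: F(3, 0, 1) = (27) + (0) + (-18) + (0) + (0) + (3) + (0) + (0) + (0) = 12.
Reducing mod 7: 12 ≡ 5 (mod 7).
Since F(a, b, c) ≡ 5 ≠ 0 (mod 7), P does NOT lie on the curve.


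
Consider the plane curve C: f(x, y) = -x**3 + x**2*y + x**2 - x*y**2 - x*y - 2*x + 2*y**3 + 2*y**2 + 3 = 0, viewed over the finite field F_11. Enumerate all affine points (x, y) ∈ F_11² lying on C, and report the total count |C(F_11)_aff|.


Affine F_11-points: {(0, 8), (1, 8), (1, 9), (1, 10), (2, 3), (5, 1), (5, 7), (5, 10), (8, 8)}; count = 9.

For each of the 121 pairs (x, y) ∈ F_11², evaluate f(x, y) mod 11. Record the zeros.
  x = 0: [0↦3, 1↦7, 2↦5, 3↦9, 4↦9, 5↦6, 6↦1, 7↦6, 8↦0, 9↦6, 10↦3]  zeros at y ∈ {8}
  x = 1: [0↦1, 1↦4, 2↦10, 3↦9, 4↦2, 5↦1, 6↦7, 7↦10, 8↦0, 9↦0, 10↦0]  zeros at y ∈ {8, 9, 10}
  x = 2: [0↦6, 1↦10, 2↦4, 3↦0, 4↦10, 5↦2, 6↦10, 7↦2, 8↦1, 9↦8, 10↦2]  zeros at y ∈ {3}
  x = 3: [0↦1, 1↦8, 2↦3, 3↦9, 4↦5, 5↦3, 6↦4, 7↦9, 8↦8, 9↦2, 10↦3]  zeros at y ∈ ∅
  x = 4: [0↦2, 1↦3, 2↦1, 3↦8, 4↦3, 5↦9, 6↦5, 7↦3, 8↦4, 9↦9, 10↦8]  zeros at y ∈ ∅
  x = 5: [0↦3, 1↦0, 2↦3, 3↦2, 4↦9, 5↦3, 6↦7, 7↦0, 8↦5, 9↦1, 10↦0]  zeros at y ∈ {1, 7, 10}
  x = 6: [0↦9, 1↦4, 2↦3, 3↦7, 4↦6, 5↦1, 6↦4, 7↦5, 8↦5, 9↦5, 10↦6]  zeros at y ∈ ∅
  x = 7: [0↦3, 1↦9, 2↦6, 3↦6, 4↦10, 5↦8, 6↦1, 7↦1, 8↦9, 9↦4, 10↦9]  zeros at y ∈ ∅
  x = 8: [0↦1, 1↦9, 2↦6, 3↦4, 4↦4, 5↦7, 6↦3, 7↦4, 8↦0, 9↦3, 10↦3]  zeros at y ∈ {8}
  x = 9: [0↦8, 1↦9, 2↦8, 3↦6, 4↦4, 5↦3, 6↦4, 7↦8, 8↦5, 9↦7, 10↦4]  zeros at y ∈ ∅
  x = 10: [0↦7, 1↦3, 2↦6, 3↦6, 4↦4, 5↦1, 6↦9, 7↦7, 8↦7, 9↦10, 10↦6]  zeros at y ∈ ∅
Collecting zeros: affine points = {(0, 8), (1, 8), (1, 9), (1, 10), (2, 3), (5, 1), (5, 7), (5, 10), (8, 8)}.
Total count |C(F_11)_aff| = 9.


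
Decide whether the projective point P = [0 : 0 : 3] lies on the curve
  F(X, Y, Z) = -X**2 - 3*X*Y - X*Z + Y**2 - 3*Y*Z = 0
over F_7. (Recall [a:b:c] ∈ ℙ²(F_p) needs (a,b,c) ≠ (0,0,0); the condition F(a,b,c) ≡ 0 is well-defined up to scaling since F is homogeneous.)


F(0,0,3) ≡ 0 (mod 7); P is on the curve.

Evaluate F(0, 0, 3) term-by-term (mod 7).
  -X**2 ↦ -1·0·1·1 = 0
  -3*X*Y ↦ -3·0·0·1 = 0
  -X*Z ↦ -1·0·1·3 = 0
  Y**2 ↦ 1·1·0·1 = 0
  -3*Y*Z ↦ -3·1·0·3 = 0
Sum: F(0, 0, 3) = (0) + (0) + (0) + (0) + (0) = 0.
Reducing mod 7: 0 ≡ 0 (mod 7).
Since F(a, b, c) ≡ 0 (mod 7), P lies on the curve.


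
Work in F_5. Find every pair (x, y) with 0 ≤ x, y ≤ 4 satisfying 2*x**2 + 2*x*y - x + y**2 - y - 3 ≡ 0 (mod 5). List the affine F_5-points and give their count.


Affine F_5-points: {(1, 1), (1, 3), (4, 0), (4, 3)}; count = 4.

For each of the 25 pairs (x, y) ∈ F_5², evaluate f(x, y) mod 5. Record the zeros.
  x = 0: [0↦2, 1↦2, 2↦4, 3↦3, 4↦4]  zeros at y ∈ ∅
  x = 1: [0↦3, 1↦0, 2↦4, 3↦0, 4↦3]  zeros at y ∈ {1, 3}
  x = 2: [0↦3, 1↦2, 2↦3, 3↦1, 4↦1]  zeros at y ∈ ∅
  x = 3: [0↦2, 1↦3, 2↦1, 3↦1, 4↦3]  zeros at y ∈ ∅
  x = 4: [0↦0, 1↦3, 2↦3, 3↦0, 4↦4]  zeros at y ∈ {0, 3}
Collecting zeros: affine points = {(1, 1), (1, 3), (4, 0), (4, 3)}.
Total count |C(F_5)_aff| = 4.


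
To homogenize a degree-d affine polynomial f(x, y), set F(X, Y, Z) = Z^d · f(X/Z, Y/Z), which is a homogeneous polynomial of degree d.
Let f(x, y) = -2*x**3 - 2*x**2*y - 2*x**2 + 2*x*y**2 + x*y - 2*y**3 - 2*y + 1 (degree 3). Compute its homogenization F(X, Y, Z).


F(X, Y, Z) = -2*X**3 - 2*X**2*Y - 2*X**2*Z + 2*X*Y**2 + X*Y*Z - 2*Y**3 - 2*Y*Z**2 + Z**3

deg(f) = 3.
Substitute x = X/Z, y = Y/Z into f, then multiply by Z^3.
  monomial -2·x^3·y^0 ↦ -2·X^3·Y^0·Z^0.
  monomial -2·x^2·y^1 ↦ -2·X^2·Y^1·Z^0.
  monomial -2·x^2·y^0 ↦ -2·X^2·Y^0·Z^1.
  monomial 2·x^1·y^2 ↦ 2·X^1·Y^2·Z^0.
  monomial 1·x^1·y^1 ↦ 1·X^1·Y^1·Z^1.
  monomial -2·x^0·y^3 ↦ -2·X^0·Y^3·Z^0.
  monomial -2·x^0·y^1 ↦ -2·X^0·Y^1·Z^2.
  monomial 1·x^0·y^0 ↦ 1·X^0·Y^0·Z^3.
Collecting: F(X, Y, Z) = -2*X**3 - 2*X**2*Y - 2*X**2*Z + 2*X*Y**2 + X*Y*Z - 2*Y**3 - 2*Y*Z**2 + Z**3.


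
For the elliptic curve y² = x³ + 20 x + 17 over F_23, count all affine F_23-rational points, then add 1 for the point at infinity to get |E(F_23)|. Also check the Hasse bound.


Affine points = {(3, 9), (3, 14), (4, 0), (5, 9), (5, 14), (6, 10), (6, 13), (9, 11), (9, 12), (11, 2), (11, 21), (13, 6), (13, 17), (15, 9), (15, 14), (17, 7), (17, 16)}; affine count = 17; |E(F_23)| = 18.

Discriminant check: Δ ∝ 4a³ + 27b² = 4·20³ + 27·17² = 4·8000 + 27·289 ≡ 13 (mod 23). Nonzero ⇒ E is nonsingular.
For each x ∈ F_23, compute rhs = x³ + 20·x + 17 mod 23, then count y ∈ F_23 with y² ≡ rhs.
  x = 0: rhs = 17, matching y values: none (0 points).
  x = 1: rhs = 15, matching y values: none (0 points).
  x = 2: rhs = 19, matching y values: none (0 points).
  x = 3: rhs = 12, matching y values: 9, 14 (2 points).
  x = 4: rhs = 0, matching y values: 0 (1 points).
  x = 5: rhs = 12, matching y values: 9, 14 (2 points).
  x = 6: rhs = 8, matching y values: 10, 13 (2 points).
  x = 7: rhs = 17, matching y values: none (0 points).
  x = 8: rhs = 22, matching y values: none (0 points).
  x = 9: rhs = 6, matching y values: 11, 12 (2 points).
  x = 10: rhs = 21, matching y values: none (0 points).
  x = 11: rhs = 4, matching y values: 2, 21 (2 points).
  x = 12: rhs = 7, matching y values: none (0 points).
  x = 13: rhs = 13, matching y values: 6, 17 (2 points).
  x = 14: rhs = 5, matching y values: none (0 points).
  x = 15: rhs = 12, matching y values: 9, 14 (2 points).
  x = 16: rhs = 17, matching y values: none (0 points).
  x = 17: rhs = 3, matching y values: 7, 16 (2 points).
  x = 18: rhs = 22, matching y values: none (0 points).
  x = 19: rhs = 11, matching y values: none (0 points).
  x = 20: rhs = 22, matching y values: none (0 points).
  x = 21: rhs = 15, matching y values: none (0 points).
  x = 22: rhs = 19, matching y values: none (0 points).
Total affine count: 17.
Full point count |E(F_23)| = 17 + 1 = 18.
Hasse bound: |18 − (23+1)| = |-6| = 6 ≤ 2√23 ≈ 9.5917 ✓.


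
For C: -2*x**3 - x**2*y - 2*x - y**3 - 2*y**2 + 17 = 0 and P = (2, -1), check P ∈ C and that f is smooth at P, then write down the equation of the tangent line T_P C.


Tangent line at P: -22*x - 3*y + 41 = 0.

Step 1: f(2, -1) = 0, so P lies on C.
Step 2: partial derivatives
  f_x(x, y) = -6*x**2 - 2*x*y - 2, f_y(x, y) = -x**2 - 3*y**2 - 4*y.
  f_x(P) = -22, f_y(P) = -3 (gradient nonzero, so P is smooth).
Step 3: tangent line at P: -22·(x − 2) + -3·(y − -1) = 0.
Expanding: -22*x - 3*y + 41 = 0.


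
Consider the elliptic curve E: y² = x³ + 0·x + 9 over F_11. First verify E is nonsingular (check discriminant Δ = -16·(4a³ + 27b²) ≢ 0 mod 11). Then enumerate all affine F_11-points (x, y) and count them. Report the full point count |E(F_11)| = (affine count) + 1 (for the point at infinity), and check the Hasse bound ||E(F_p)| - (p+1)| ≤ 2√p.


Affine points = {(0, 3), (0, 8), (3, 5), (3, 6), (6, 4), (6, 7), (7, 0), (8, 2), (8, 9), (9, 1), (9, 10)}; affine count = 11; |E(F_11)| = 12.

Discriminant check: Δ ∝ 4a³ + 27b² = 4·0³ + 27·9² = 4·0 + 27·81 ≡ 9 (mod 11). Nonzero ⇒ E is nonsingular.
For each x ∈ F_11, compute rhs = x³ + 0·x + 9 mod 11, then count y ∈ F_11 with y² ≡ rhs.
  x = 0: rhs = 9, matching y values: 3, 8 (2 points).
  x = 1: rhs = 10, matching y values: none (0 points).
  x = 2: rhs = 6, matching y values: none (0 points).
  x = 3: rhs = 3, matching y values: 5, 6 (2 points).
  x = 4: rhs = 7, matching y values: none (0 points).
  x = 5: rhs = 2, matching y values: none (0 points).
  x = 6: rhs = 5, matching y values: 4, 7 (2 points).
  x = 7: rhs = 0, matching y values: 0 (1 points).
  x = 8: rhs = 4, matching y values: 2, 9 (2 points).
  x = 9: rhs = 1, matching y values: 1, 10 (2 points).
  x = 10: rhs = 8, matching y values: none (0 points).
Total affine count: 11.
Full point count |E(F_11)| = 11 + 1 = 12.
Hasse bound: |12 − (11+1)| = |0| = 0 ≤ 2√11 ≈ 6.6332 ✓.


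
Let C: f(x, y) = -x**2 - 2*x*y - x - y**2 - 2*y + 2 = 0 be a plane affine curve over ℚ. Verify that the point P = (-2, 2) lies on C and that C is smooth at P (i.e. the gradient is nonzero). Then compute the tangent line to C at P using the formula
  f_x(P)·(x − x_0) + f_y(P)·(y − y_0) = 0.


Tangent line at P: -x - 2*y + 2 = 0.

Step 1: f(-2, 2) = 0, so P lies on C.
Step 2: partial derivatives
  f_x(x, y) = -2*x - 2*y - 1, f_y(x, y) = -2*x - 2*y - 2.
  f_x(P) = -1, f_y(P) = -2 (gradient nonzero, so P is smooth).
Step 3: tangent line at P: -1·(x − -2) + -2·(y − 2) = 0.
Expanding: -x - 2*y + 2 = 0.


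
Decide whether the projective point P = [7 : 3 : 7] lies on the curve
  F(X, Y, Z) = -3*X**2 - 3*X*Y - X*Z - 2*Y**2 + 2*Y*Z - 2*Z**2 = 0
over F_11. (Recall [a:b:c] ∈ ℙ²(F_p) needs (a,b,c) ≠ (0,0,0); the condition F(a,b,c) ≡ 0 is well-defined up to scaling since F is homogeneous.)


F(7,3,7) ≡ 8 (mod 11); P is NOT on the curve.

Evaluate F(7, 3, 7) term-by-term (mod 11).
  -3*X**2 ↦ -3·49·1·1 = -147
  -3*X*Y ↦ -3·7·3·1 = -63
  -X*Z ↦ -1·7·1·7 = -49
  -2*Y**2 ↦ -2·1·9·1 = -18
  2*Y*Z ↦ 2·1·3·7 = 42
  -2*Z**2 ↦ -2·1·1·49 = -98
Sum: F(7, 3, 7) = (-147) + (-63) + (-49) + (-18) + (42) + (-98) = -333.
Reducing mod 11: -333 ≡ 8 (mod 11).
Since F(a, b, c) ≡ 8 ≠ 0 (mod 11), P does NOT lie on the curve.


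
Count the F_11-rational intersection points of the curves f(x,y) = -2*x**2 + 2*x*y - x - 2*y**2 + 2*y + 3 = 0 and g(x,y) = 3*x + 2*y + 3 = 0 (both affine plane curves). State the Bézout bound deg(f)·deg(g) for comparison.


Common zeros: ∅; count = 0; Bézout bound = 2.

deg(f) = 2, deg(g) = 1, so Bézout bound = 2.
Scan x ∈ F_11. For each x, list the y ∈ F_11 with f(x, y) ≡ 0 and those with g(x, y) ≡ 0 (mod 11); the common zeros in that column are the intersection.
  x = 0: f ≡ 0 at y ∈ ∅; g ≡ 0 at y ∈ {4}; common: ∅.
  x = 1: f ≡ 0 at y ∈ {0, 2}; g ≡ 0 at y ∈ {8}; common: ∅.
  x = 2: f ≡ 0 at y ∈ ∅; g ≡ 0 at y ∈ {1}; common: ∅.
  x = 3: f ≡ 0 at y ∈ ∅; g ≡ 0 at y ∈ {5}; common: ∅.
  x = 4: f ≡ 0 at y ∈ {0, 5}; g ≡ 0 at y ∈ {9}; common: ∅.
  x = 5: f ≡ 0 at y ∈ {7, 10}; g ≡ 0 at y ∈ {2}; common: ∅.
  x = 6: f ≡ 0 at y ∈ {2, 5}; g ≡ 0 at y ∈ {6}; common: ∅.
  x = 7: f ≡ 0 at y ∈ {1, 7}; g ≡ 0 at y ∈ {10}; common: ∅.
  x = 8: f ≡ 0 at y ∈ ∅; g ≡ 0 at y ∈ {3}; common: ∅.
  x = 9: f ≡ 0 at y ∈ ∅; g ≡ 0 at y ∈ {7}; common: ∅.
  x = 10: f ≡ 0 at y ∈ {1, 10}; g ≡ 0 at y ∈ {0}; common: ∅.
Collecting: common zeros = ∅, so the count is 0.
Comparison with the Bézout bound: 0 ≤ 2 = deg(f)·deg(g), as expected for curves with no common component (the affine F_11-count falls short of the bound because intersections may lie at infinity, over extension fields, or carry multiplicity).


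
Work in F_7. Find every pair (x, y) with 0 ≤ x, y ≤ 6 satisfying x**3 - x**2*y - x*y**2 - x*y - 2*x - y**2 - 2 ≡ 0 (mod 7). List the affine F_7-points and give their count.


Affine F_7-points: {(1, 1), (1, 5), (2, 1), (2, 4), (3, 2), (5, 1)}; count = 6.

For each of the 49 pairs (x, y) ∈ F_7², evaluate f(x, y) mod 7. Record the zeros.
  x = 0: [0↦5, 1↦4, 2↦1, 3↦3, 4↦3, 5↦1, 6↦4]  zeros at y ∈ ∅
  x = 1: [0↦4, 1↦0, 2↦6, 3↦1, 4↦6, 5↦0, 6↦4]  zeros at y ∈ {1, 5}
  x = 2: [0↦2, 1↦0, 2↦6, 3↦6, 4↦0, 5↦2, 6↦5]  zeros at y ∈ {1, 4}
  x = 3: [0↦5, 1↦3, 2↦0, 3↦3, 4↦5, 5↦6, 6↦6]  zeros at y ∈ {2}
  x = 4: [0↦5, 1↦1, 2↦1, 3↦5, 4↦6, 5↦4, 6↦6]  zeros at y ∈ ∅
  x = 5: [0↦1, 1↦0, 2↦1, 3↦4, 4↦2, 5↦2, 6↦4]  zeros at y ∈ {1}
  x = 6: [0↦6, 1↦6, 2↦6, 3↦6, 4↦6, 5↦6, 6↦6]  zeros at y ∈ ∅
Collecting zeros: affine points = {(1, 1), (1, 5), (2, 1), (2, 4), (3, 2), (5, 1)}.
Total count |C(F_7)_aff| = 6.


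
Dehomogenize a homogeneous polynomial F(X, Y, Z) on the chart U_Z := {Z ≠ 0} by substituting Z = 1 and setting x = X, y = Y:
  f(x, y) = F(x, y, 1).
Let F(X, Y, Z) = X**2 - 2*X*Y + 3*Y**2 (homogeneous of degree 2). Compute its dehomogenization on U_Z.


f(x, y) = x**2 - 2*x*y + 3*y**2

On U_Z we set Z = 1. Each monomial c·X^i·Y^j·Z^k in F becomes c·x^i·y^j·1^k = c·x^i·y^j.
Substituting Z = 1: F(X, Y, 1) = x**2 - 2*x*y + 3*y**2.
Note: deg(f) ≤ deg(F) = 2; strict inequality happens when F is divisible by Z (lost terms).


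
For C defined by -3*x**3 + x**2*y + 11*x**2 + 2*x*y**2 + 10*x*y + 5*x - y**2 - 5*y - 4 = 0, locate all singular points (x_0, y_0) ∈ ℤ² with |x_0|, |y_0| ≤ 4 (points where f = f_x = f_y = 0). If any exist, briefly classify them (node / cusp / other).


Singular points: {(1, -3)}; classification: node.

Compute partial derivatives:
  f_x = -9*x**2 + 2*x*y + 22*x + 2*y**2 + 10*y + 5.
  f_y = x**2 + 4*x*y + 10*x - 2*y - 5.
Scan x_0 ∈ {−4, ..., 4}. For each x_0, f_y(x_0, y) is a polynomial in y; find its integer roots y ∈ {−4, ..., 4}, then test f_x and f at those candidates.
  x = -4: f_y(-4, y) = -18*y - 29; no integer root y with |y| ≤ 4.
  x = -3: f_y(-3, y) = -14*y - 26; no integer root y with |y| ≤ 4.
  x = -2: f_y(-2, y) = -10*y - 21; no integer root y with |y| ≤ 4.
  x = -1: f_y(-1, y) = -6*y - 14; no integer root y with |y| ≤ 4.
  x = 0: f_y(0, y) = -2*y - 5; no integer root y with |y| ≤ 4.
  x = 1: f_y(1, y) = 2*y + 6; vanishes at y ∈ {-3}. (1, -3): f_x = 0, f = 0 — SINGULAR.
  x = 2: f_y(2, y) = 6*y + 19; no integer root y with |y| ≤ 4.
  x = 3: f_y(3, y) = 10*y + 34; no integer root y with |y| ≤ 4.
  x = 4: f_y(4, y) = 14*y + 51; no integer root y with |y| ≤ 4.
Only singular point on the grid: (1, -3).
Classify: substitute x = 1 + u, y = -3 + v and expand: f = -3*u**3 + u**2*v - u**2 + 2*u*v**2 + v**2.
No constant or linear terms (consistent with a singular point). Quadratic part: -u**2 + v**2. Cubic part: -3*u**3 + u**2*v + 2*u*v**2.
The quadratic part v**2 - u**2 = (v − u)(v + u) splits into two distinct linear factors, so there are two distinct tangent lines y − -3 = ±(x − 1) — this is a node (ordinary double point).
Classification: node.


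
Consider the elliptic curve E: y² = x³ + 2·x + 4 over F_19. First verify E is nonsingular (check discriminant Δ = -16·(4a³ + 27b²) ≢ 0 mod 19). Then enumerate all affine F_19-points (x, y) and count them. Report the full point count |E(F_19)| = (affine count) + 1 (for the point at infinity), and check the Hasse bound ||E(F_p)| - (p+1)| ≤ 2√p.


Affine points = {(0, 2), (0, 17), (1, 8), (1, 11), (2, 4), (2, 15), (4, 0), (5, 5), (5, 14), (6, 2), (6, 17), (7, 0), (8, 0), (10, 6), (10, 13), (13, 2), (13, 17), (16, 3), (16, 16), (17, 7), (17, 12), (18, 1), (18, 18)}; affine count = 23; |E(F_19)| = 24.

Discriminant check: Δ ∝ 4a³ + 27b² = 4·2³ + 27·4² = 4·8 + 27·16 ≡ 8 (mod 19). Nonzero ⇒ E is nonsingular.
For each x ∈ F_19, compute rhs = x³ + 2·x + 4 mod 19, then count y ∈ F_19 with y² ≡ rhs.
  x = 0: rhs = 4, matching y values: 2, 17 (2 points).
  x = 1: rhs = 7, matching y values: 8, 11 (2 points).
  x = 2: rhs = 16, matching y values: 4, 15 (2 points).
  x = 3: rhs = 18, matching y values: none (0 points).
  x = 4: rhs = 0, matching y values: 0 (1 points).
  x = 5: rhs = 6, matching y values: 5, 14 (2 points).
  x = 6: rhs = 4, matching y values: 2, 17 (2 points).
  x = 7: rhs = 0, matching y values: 0 (1 points).
  x = 8: rhs = 0, matching y values: 0 (1 points).
  x = 9: rhs = 10, matching y values: none (0 points).
  x = 10: rhs = 17, matching y values: 6, 13 (2 points).
  x = 11: rhs = 8, matching y values: none (0 points).
  x = 12: rhs = 8, matching y values: none (0 points).
  x = 13: rhs = 4, matching y values: 2, 17 (2 points).
  x = 14: rhs = 2, matching y values: none (0 points).
  x = 15: rhs = 8, matching y values: none (0 points).
  x = 16: rhs = 9, matching y values: 3, 16 (2 points).
  x = 17: rhs = 11, matching y values: 7, 12 (2 points).
  x = 18: rhs = 1, matching y values: 1, 18 (2 points).
Total affine count: 23.
Full point count |E(F_19)| = 23 + 1 = 24.
Hasse bound: |24 − (19+1)| = |4| = 4 ≤ 2√19 ≈ 8.7178 ✓.


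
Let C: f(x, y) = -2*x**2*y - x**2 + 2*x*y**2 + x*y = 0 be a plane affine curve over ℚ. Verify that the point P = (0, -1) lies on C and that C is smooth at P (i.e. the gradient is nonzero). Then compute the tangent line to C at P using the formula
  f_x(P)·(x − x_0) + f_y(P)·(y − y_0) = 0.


Tangent line at P: x = 0.

Step 1: f(0, -1) = 0, so P lies on C.
Step 2: partial derivatives
  f_x(x, y) = -4*x*y - 2*x + 2*y**2 + y, f_y(x, y) = -2*x**2 + 4*x*y + x.
  f_x(P) = 1, f_y(P) = 0 (gradient nonzero, so P is smooth).
Step 3: tangent line at P: 1·(x − 0) + 0·(y − -1) = 0.
Expanding: x = 0.


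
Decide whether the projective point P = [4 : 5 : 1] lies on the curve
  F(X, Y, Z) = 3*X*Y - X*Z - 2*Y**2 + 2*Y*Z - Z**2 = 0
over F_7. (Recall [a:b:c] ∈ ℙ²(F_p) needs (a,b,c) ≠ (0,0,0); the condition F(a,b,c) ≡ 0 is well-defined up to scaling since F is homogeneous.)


F(4,5,1) ≡ 1 (mod 7); P is NOT on the curve.

Evaluate F(4, 5, 1) term-by-term (mod 7).
  3*X*Y ↦ 3·4·5·1 = 60
  -X*Z ↦ -1·4·1·1 = -4
  -2*Y**2 ↦ -2·1·25·1 = -50
  2*Y*Z ↦ 2·1·5·1 = 10
  -Z**2 ↦ -1·1·1·1 = -1
Sum: F(4, 5, 1) = (60) + (-4) + (-50) + (10) + (-1) = 15.
Reducing mod 7: 15 ≡ 1 (mod 7).
Since F(a, b, c) ≡ 1 ≠ 0 (mod 7), P does NOT lie on the curve.


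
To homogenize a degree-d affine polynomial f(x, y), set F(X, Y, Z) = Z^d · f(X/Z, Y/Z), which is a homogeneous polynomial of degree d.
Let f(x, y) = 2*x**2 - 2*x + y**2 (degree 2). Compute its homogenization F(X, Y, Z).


F(X, Y, Z) = 2*X**2 - 2*X*Z + Y**2

deg(f) = 2.
Substitute x = X/Z, y = Y/Z into f, then multiply by Z^2.
  monomial 2·x^2·y^0 ↦ 2·X^2·Y^0·Z^0.
  monomial -2·x^1·y^0 ↦ -2·X^1·Y^0·Z^1.
  monomial 1·x^0·y^2 ↦ 1·X^0·Y^2·Z^0.
Collecting: F(X, Y, Z) = 2*X**2 - 2*X*Z + Y**2.


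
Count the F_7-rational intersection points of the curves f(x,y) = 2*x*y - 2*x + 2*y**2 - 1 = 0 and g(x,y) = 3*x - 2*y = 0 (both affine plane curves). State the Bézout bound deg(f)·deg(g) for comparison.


Common zeros: ∅; count = 0; Bézout bound = 2.

deg(f) = 2, deg(g) = 1, so Bézout bound = 2.
Scan x ∈ F_7. For each x, list the y ∈ F_7 with f(x, y) ≡ 0 and those with g(x, y) ≡ 0 (mod 7); the common zeros in that column are the intersection.
  x = 0: f ≡ 0 at y ∈ {2, 5}; g ≡ 0 at y ∈ {0}; common: ∅.
  x = 1: f ≡ 0 at y ∈ {3}; g ≡ 0 at y ∈ {5}; common: ∅.
  x = 2: f ≡ 0 at y ∈ {6}; g ≡ 0 at y ∈ {3}; common: ∅.
  x = 3: f ≡ 0 at y ∈ {0, 4}; g ≡ 0 at y ∈ {1}; common: ∅.
  x = 4: f ≡ 0 at y ∈ ∅; g ≡ 0 at y ∈ {6}; common: ∅.
  x = 5: f ≡ 0 at y ∈ ∅; g ≡ 0 at y ∈ {4}; common: ∅.
  x = 6: f ≡ 0 at y ∈ ∅; g ≡ 0 at y ∈ {2}; common: ∅.
Collecting: common zeros = ∅, so the count is 0.
Comparison with the Bézout bound: 0 ≤ 2 = deg(f)·deg(g), as expected for curves with no common component (the affine F_7-count falls short of the bound because intersections may lie at infinity, over extension fields, or carry multiplicity).


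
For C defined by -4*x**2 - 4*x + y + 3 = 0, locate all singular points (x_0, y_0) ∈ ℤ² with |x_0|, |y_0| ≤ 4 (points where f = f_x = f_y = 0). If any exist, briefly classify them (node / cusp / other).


No singular points in the scanned grid; C is smooth there.

Compute partial derivatives:
  f_x = -8*x - 4.
  f_y = 1.
f_y = 1 is a nonzero constant, so f_y never vanishes: no point (x, y) can satisfy f = f_x = f_y = 0. In particular no (x, y) ∈ {−4, ..., 4}² is singular; the curve is smooth.


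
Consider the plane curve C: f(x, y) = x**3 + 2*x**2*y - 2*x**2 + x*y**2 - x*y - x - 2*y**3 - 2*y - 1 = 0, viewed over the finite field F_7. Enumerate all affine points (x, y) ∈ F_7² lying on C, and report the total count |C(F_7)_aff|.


Affine F_7-points: {(0, 2), (1, 4), (3, 5), (4, 5), (4, 6), (5, 3), (6, 2), (6, 3), (6, 5)}; count = 9.

For each of the 49 pairs (x, y) ∈ F_7², evaluate f(x, y) mod 7. Record the zeros.
  x = 0: [0↦6, 1↦2, 2↦0, 3↦2, 4↦3, 5↦5, 6↦3]  zeros at y ∈ {2}
  x = 1: [0↦4, 1↦2, 2↦4, 3↦5, 4↦0, 5↦5, 6↦1]  zeros at y ∈ {4}
  x = 2: [0↦4, 1↦1, 2↦4, 3↦1, 4↦1, 5↦6, 6↦4]  zeros at y ∈ ∅
  x = 3: [0↦5, 1↦5, 2↦6, 3↦3, 4↦5, 5↦0, 6↦4]  zeros at y ∈ {5}
  x = 4: [0↦6, 1↦6, 2↦2, 3↦3, 4↦4, 5↦0, 6↦0]  zeros at y ∈ {5, 6}
  x = 5: [0↦6, 1↦3, 2↦5, 3↦0, 4↦4, 5↦5, 6↦5]  zeros at y ∈ {3}
  x = 6: [0↦4, 1↦2, 2↦0, 3↦0, 4↦4, 5↦0, 6↦4]  zeros at y ∈ {2, 3, 5}
Collecting zeros: affine points = {(0, 2), (1, 4), (3, 5), (4, 5), (4, 6), (5, 3), (6, 2), (6, 3), (6, 5)}.
Total count |C(F_7)_aff| = 9.


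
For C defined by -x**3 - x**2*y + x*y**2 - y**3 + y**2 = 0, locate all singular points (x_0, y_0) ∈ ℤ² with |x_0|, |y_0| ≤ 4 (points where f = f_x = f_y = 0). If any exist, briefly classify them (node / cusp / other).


Singular points: {(0, 0)}; classification: cusp.

Compute partial derivatives:
  f_x = -3*x**2 - 2*x*y + y**2.
  f_y = -x**2 + 2*x*y - 3*y**2 + 2*y.
Scan x_0 ∈ {−4, ..., 4}. For each x_0, f_y(x_0, y) is a polynomial in y; find its integer roots y ∈ {−4, ..., 4}, then test f_x and f at those candidates.
  x = -4: f_y(-4, y) = -3*y**2 - 6*y - 16; no integer root y with |y| ≤ 4.
  x = -3: f_y(-3, y) = -3*y**2 - 4*y - 9; no integer root y with |y| ≤ 4.
  x = -2: f_y(-2, y) = -3*y**2 - 2*y - 4; no integer root y with |y| ≤ 4.
  x = -1: f_y(-1, y) = -3*y**2 - 1; no integer root y with |y| ≤ 4.
  x = 0: f_y(0, y) = -3*y**2 + 2*y; vanishes at y ∈ {0}. (0, 0): f_x = 0, f = 0 — SINGULAR.
  x = 1: f_y(1, y) = -3*y**2 + 4*y - 1; vanishes at y ∈ {1}. (1, 1): f_x = -4 ≠ 0.
  x = 2: f_y(2, y) = -3*y**2 + 6*y - 4; no integer root y with |y| ≤ 4.
  x = 3: f_y(3, y) = -3*y**2 + 8*y - 9; no integer root y with |y| ≤ 4.
  x = 4: f_y(4, y) = -3*y**2 + 10*y - 16; no integer root y with |y| ≤ 4.
Only singular point on the grid: (0, 0).
Classify: substitute x = 0 + u, y = 0 + v and expand: f = -u**3 - u**2*v + u*v**2 - v**3 + v**2.
No constant or linear terms (consistent with a singular point). Quadratic part: v**2. Cubic part: -u**3 - u**2*v + u*v**2 - v**3.
The quadratic part v**2 is a perfect square, so there is a single (double) tangent line v = 0, i.e. y = 0. Restricting the cubic part to that line (v = 0) leaves -u**3 ≠ 0, so f is not divisible by v and the branch is v² ≈ u**3 to lowest order — this is a cusp.
Classification: cusp.
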